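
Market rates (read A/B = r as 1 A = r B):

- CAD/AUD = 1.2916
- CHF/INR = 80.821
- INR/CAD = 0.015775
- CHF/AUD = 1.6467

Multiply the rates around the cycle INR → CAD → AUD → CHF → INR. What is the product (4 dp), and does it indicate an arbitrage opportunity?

1.0000 (no arbitrage)

Around INR → CAD → AUD → CHF → INR: 1 × 0.015775 × 1.2916 ÷ 1.6467 × 80.821 = 1.000016
Product ≈ 1 (deviation 0.002%, within rounding noise).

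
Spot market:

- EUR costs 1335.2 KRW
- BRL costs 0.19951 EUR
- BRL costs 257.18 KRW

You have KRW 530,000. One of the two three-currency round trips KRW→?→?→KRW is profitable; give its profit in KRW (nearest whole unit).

Profitable loop is KRW → BRL → EUR → KRW:
KRW 530,000 ÷ 257.18 = BRL 2,060.81
BRL 2,060.81 × 0.19951 = EUR 411.15
EUR 411.15 × 1335.2 = KRW 548,971
Profit = KRW 548,971 − KRW 530,000

Profit: KRW 18,971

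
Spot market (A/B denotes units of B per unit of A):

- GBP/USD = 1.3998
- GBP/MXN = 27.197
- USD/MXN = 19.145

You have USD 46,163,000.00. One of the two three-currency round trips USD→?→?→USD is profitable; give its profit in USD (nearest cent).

Profitable loop is USD → GBP → MXN → USD:
USD 46,163,000.00 ÷ 1.3998 = GBP 32,978,282.61
GBP 32,978,282.61 × 27.197 = MXN 896,910,352.19
MXN 896,910,352.19 ÷ 19.145 = USD 46,848,281.65
Profit = USD 46,848,281.65 − USD 46,163,000.00

Profit: USD 685,281.65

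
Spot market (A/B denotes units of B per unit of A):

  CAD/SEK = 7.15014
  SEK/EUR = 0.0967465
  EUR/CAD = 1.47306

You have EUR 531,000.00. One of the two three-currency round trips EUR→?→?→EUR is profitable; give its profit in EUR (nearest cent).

Profitable loop is EUR → CAD → SEK → EUR:
EUR 531,000.00 × 1.47306 = CAD 782,194.86
CAD 782,194.86 × 7.15014 = SEK 5,592,802.76
SEK 5,592,802.76 × 0.0967465 = EUR 541,084.09
Profit = EUR 541,084.09 − EUR 531,000.00

Profit: EUR 10,084.09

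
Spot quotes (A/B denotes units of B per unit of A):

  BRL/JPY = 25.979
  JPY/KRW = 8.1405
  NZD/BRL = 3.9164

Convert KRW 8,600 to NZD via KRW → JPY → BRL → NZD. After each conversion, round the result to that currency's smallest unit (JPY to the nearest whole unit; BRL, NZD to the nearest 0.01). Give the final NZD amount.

KRW 8,600 ÷ 8.1405 = JPY 1,056
JPY 1,056 ÷ 25.979 = BRL 40.65
BRL 40.65 ÷ 3.9164 = NZD 10.38

NZD 10.38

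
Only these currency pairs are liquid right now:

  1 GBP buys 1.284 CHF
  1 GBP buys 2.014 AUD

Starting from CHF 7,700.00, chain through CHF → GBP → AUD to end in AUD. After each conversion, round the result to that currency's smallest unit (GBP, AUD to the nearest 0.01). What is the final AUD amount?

AUD 12,077.72

CHF 7,700.00 ÷ 1.284 = GBP 5,996.88
GBP 5,996.88 × 2.014 = AUD 12,077.72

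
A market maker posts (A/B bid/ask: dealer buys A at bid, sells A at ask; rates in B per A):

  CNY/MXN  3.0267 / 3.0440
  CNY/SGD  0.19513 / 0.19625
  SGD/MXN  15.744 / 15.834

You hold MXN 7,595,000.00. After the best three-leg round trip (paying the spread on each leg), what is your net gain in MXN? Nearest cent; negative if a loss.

Net profit: MXN 70,178.20

Best loop MXN → CNY → SGD → MXN:
MXN 7,595,000.00 ÷ 3.0440 (buy CNY at ask) = CNY 2,495,072.27
CNY 2,495,072.27 × 0.19513 (sell CNY at bid) = SGD 486,863.45
SGD 486,863.45 × 15.744 (sell SGD at bid) = MXN 7,665,178.20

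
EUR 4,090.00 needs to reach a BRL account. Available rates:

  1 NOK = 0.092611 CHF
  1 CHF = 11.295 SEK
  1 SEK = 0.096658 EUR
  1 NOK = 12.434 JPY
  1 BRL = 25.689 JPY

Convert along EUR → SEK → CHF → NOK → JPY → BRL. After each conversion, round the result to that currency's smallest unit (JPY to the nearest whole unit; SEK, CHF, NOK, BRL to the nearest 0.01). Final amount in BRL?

EUR 4,090.00 ÷ 0.096658 = SEK 42,314.14
SEK 42,314.14 ÷ 11.295 = CHF 3,746.27
CHF 3,746.27 ÷ 0.092611 = NOK 40,451.67
NOK 40,451.67 × 12.434 = JPY 502,976
JPY 502,976 ÷ 25.689 = BRL 19,579.43

BRL 19,579.43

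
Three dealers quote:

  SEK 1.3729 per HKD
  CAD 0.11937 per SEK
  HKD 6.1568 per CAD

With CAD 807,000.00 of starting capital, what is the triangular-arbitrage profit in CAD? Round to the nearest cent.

Profitable loop is CAD → HKD → SEK → CAD:
CAD 807,000.00 × 6.1568 = HKD 4,968,537.60
HKD 4,968,537.60 × 1.3729 = SEK 6,821,305.27
SEK 6,821,305.27 × 0.11937 = CAD 814,259.21
Profit = CAD 814,259.21 − CAD 807,000.00

Profit: CAD 7,259.21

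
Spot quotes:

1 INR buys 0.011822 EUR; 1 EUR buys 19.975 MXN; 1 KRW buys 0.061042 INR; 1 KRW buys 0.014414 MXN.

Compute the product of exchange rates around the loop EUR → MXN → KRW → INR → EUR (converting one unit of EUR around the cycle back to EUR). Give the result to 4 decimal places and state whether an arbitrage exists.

1.0001 (no arbitrage)

Around EUR → MXN → KRW → INR → EUR: 1 × 19.975 ÷ 0.014414 × 0.061042 × 0.011822 = 1.000051
Product ≈ 1 (deviation 0.005%, within rounding noise).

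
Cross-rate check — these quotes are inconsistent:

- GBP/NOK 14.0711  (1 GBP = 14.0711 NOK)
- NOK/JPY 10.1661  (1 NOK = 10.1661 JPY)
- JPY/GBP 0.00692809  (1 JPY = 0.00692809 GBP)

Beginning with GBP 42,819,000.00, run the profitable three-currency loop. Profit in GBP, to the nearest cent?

Profitable loop is GBP → JPY → NOK → GBP:
GBP 42,819,000.00 ÷ 0.00692809 = JPY 6,180,491,304
JPY 6,180,491,304 ÷ 10.1661 = NOK 607,951,063.26
NOK 607,951,063.26 ÷ 14.0711 = GBP 43,205,652.95
Profit = GBP 43,205,652.95 − GBP 42,819,000.00

Profit: GBP 386,652.95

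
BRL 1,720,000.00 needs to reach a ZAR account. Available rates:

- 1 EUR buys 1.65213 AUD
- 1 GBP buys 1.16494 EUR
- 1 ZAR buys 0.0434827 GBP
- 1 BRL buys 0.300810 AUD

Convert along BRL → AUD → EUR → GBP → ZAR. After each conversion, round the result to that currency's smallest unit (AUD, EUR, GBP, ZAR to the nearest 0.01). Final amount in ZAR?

BRL 1,720,000.00 × 0.300810 = AUD 517,393.20
AUD 517,393.20 ÷ 1.65213 = EUR 313,167.37
EUR 313,167.37 ÷ 1.16494 = GBP 268,827.04
GBP 268,827.04 ÷ 0.0434827 = ZAR 6,182,390.70

ZAR 6,182,390.70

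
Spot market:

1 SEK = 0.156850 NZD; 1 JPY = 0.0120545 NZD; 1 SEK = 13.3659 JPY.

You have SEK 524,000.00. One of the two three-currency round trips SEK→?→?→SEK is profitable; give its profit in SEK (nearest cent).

Profitable loop is SEK → JPY → NZD → SEK:
SEK 524,000.00 × 13.3659 = JPY 7,003,732
JPY 7,003,732 × 0.0120545 = NZD 84,426.48
NZD 84,426.48 ÷ 0.156850 = SEK 538,262.56
Profit = SEK 538,262.56 − SEK 524,000.00

Profit: SEK 14,262.56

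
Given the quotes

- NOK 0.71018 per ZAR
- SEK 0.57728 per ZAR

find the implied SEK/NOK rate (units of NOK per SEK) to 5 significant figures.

1 SEK ÷ 0.57728 = 1.73226 ZAR
1.73226 ZAR × 0.71018 = 1.23022 NOK

SEK/NOK = 1.2302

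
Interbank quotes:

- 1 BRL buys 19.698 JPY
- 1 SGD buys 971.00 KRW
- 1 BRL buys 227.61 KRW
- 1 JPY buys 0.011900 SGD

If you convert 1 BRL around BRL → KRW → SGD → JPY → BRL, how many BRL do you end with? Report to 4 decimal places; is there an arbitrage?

Around BRL → KRW → SGD → JPY → BRL: 1 × 227.61 ÷ 971.00 ÷ 0.011900 ÷ 19.698 = 1.000007
Product ≈ 1 (deviation 0.001%, within rounding noise).

1.0000 (no arbitrage)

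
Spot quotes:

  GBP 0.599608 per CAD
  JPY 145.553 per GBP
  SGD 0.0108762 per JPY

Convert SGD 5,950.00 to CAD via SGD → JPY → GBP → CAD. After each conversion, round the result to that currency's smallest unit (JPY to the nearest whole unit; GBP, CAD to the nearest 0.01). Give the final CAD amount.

SGD 5,950.00 ÷ 0.0108762 = JPY 547,066
JPY 547,066 ÷ 145.553 = GBP 3,758.53
GBP 3,758.53 ÷ 0.599608 = CAD 6,268.31

CAD 6,268.31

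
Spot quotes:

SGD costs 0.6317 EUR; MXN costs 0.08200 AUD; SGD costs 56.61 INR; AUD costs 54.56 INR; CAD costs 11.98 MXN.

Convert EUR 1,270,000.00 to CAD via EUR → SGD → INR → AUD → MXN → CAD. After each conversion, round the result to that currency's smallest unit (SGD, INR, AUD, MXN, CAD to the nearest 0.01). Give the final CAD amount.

EUR 1,270,000.00 ÷ 0.6317 = SGD 2,010,448.00
SGD 2,010,448.00 × 56.61 = INR 113,811,461.28
INR 113,811,461.28 ÷ 54.56 = AUD 2,085,987.19
AUD 2,085,987.19 ÷ 0.08200 = MXN 25,438,868.17
MXN 25,438,868.17 ÷ 11.98 = CAD 2,123,444.76

CAD 2,123,444.76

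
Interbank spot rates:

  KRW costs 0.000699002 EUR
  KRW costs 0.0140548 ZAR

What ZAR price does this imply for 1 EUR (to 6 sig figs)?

1 EUR ÷ 0.000699002 = 1430.61 KRW
1430.61 KRW × 0.0140548 = 20.107 ZAR

EUR/ZAR = 20.1070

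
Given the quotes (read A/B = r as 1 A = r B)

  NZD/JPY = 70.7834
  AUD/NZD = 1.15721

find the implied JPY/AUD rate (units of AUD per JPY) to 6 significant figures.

JPY/AUD = 0.0122083

1 JPY ÷ 70.7834 = 0.0141276 NZD
0.0141276 NZD ÷ 1.15721 = 0.0122083 AUD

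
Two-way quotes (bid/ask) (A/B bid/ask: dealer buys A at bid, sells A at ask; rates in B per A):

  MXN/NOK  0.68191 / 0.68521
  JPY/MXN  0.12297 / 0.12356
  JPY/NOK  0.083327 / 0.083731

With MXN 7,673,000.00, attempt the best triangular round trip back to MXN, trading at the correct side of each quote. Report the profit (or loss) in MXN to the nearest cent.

Best loop MXN → NOK → JPY → MXN:
MXN 7,673,000.00 × 0.68191 (sell MXN at bid) = NOK 5,232,295.43
NOK 5,232,295.43 ÷ 0.083731 (buy JPY at ask) = JPY 62,489,346
JPY 62,489,346 × 0.12297 (sell JPY at bid) = MXN 7,684,314.88

Net profit: MXN 11,314.88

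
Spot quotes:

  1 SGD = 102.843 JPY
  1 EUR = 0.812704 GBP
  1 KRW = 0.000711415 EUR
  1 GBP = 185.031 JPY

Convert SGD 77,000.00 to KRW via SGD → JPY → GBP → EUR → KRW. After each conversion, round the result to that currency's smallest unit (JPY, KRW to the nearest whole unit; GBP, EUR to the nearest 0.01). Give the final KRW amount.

KRW 74,022,800

SGD 77,000.00 × 102.843 = JPY 7,918,911
JPY 7,918,911 ÷ 185.031 = GBP 42,797.75
GBP 42,797.75 ÷ 0.812704 = EUR 52,660.93
EUR 52,660.93 ÷ 0.000711415 = KRW 74,022,800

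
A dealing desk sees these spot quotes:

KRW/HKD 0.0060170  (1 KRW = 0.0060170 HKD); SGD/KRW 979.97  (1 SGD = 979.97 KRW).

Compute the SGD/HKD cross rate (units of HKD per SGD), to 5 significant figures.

1 SGD × 979.97 = 979.97 KRW
979.97 KRW × 0.0060170 = 5.89648 HKD

SGD/HKD = 5.8965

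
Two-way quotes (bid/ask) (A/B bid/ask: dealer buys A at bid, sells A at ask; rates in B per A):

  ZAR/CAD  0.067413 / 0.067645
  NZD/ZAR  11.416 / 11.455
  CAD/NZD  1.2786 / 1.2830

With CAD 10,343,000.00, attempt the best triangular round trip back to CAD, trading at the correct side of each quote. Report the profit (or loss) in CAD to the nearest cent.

Net profit: CAD 60,730.02

Best loop CAD → ZAR → NZD → CAD:
CAD 10,343,000.00 ÷ 0.067645 (buy ZAR at ask) = ZAR 152,901,175.25
ZAR 152,901,175.25 ÷ 11.455 (buy NZD at ask) = NZD 13,347,985.62
NZD 13,347,985.62 ÷ 1.2830 (buy CAD at ask) = CAD 10,403,730.02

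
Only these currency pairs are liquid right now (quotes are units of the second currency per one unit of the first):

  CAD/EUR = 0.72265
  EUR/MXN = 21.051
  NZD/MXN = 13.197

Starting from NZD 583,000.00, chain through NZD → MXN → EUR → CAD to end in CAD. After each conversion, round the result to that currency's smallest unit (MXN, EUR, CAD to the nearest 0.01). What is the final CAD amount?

NZD 583,000.00 × 13.197 = MXN 7,693,851.00
MXN 7,693,851.00 ÷ 21.051 = EUR 365,486.25
EUR 365,486.25 ÷ 0.72265 = CAD 505,758.32

CAD 505,758.32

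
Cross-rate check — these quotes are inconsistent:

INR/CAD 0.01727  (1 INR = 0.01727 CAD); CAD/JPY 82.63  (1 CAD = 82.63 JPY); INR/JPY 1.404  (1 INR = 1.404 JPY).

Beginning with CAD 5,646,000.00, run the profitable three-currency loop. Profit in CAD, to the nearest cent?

Profitable loop is CAD → JPY → INR → CAD:
CAD 5,646,000.00 × 82.63 = JPY 466,528,980
JPY 466,528,980 ÷ 1.404 = INR 332,285,598.29
INR 332,285,598.29 × 0.01727 = CAD 5,738,572.28
Profit = CAD 5,738,572.28 − CAD 5,646,000.00

Profit: CAD 92,572.28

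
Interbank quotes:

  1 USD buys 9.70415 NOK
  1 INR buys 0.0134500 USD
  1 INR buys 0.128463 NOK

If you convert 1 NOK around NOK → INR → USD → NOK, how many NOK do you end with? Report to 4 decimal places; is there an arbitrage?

1.0160 (arbitrage exists)

Around NOK → INR → USD → NOK: 1 ÷ 0.128463 × 0.0134500 × 9.70415 = 1.016019
Product > 1; profitable direction is NOK → INR → USD → NOK.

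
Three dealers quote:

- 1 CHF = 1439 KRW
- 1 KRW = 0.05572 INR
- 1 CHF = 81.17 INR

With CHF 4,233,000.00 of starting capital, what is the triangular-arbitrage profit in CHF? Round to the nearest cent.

Profitable loop is CHF → INR → KRW → CHF:
CHF 4,233,000.00 × 81.17 = INR 343,592,610.00
INR 343,592,610.00 ÷ 0.05572 = KRW 6,166,414,393
KRW 6,166,414,393 ÷ 1439 = CHF 4,285,208.06
Profit = CHF 4,285,208.06 − CHF 4,233,000.00

Profit: CHF 52,208.06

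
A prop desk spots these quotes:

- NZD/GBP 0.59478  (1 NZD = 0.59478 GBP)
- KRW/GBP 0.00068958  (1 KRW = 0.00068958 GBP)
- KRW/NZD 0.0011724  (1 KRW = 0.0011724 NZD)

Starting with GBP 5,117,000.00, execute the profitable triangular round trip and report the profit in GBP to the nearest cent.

Profit: GBP 57,434.89

Profitable loop is GBP → KRW → NZD → GBP:
GBP 5,117,000.00 ÷ 0.00068958 = KRW 7,420,458,830
KRW 7,420,458,830 × 0.0011724 = NZD 8,699,745.93
NZD 8,699,745.93 × 0.59478 = GBP 5,174,434.89
Profit = GBP 5,174,434.89 − GBP 5,117,000.00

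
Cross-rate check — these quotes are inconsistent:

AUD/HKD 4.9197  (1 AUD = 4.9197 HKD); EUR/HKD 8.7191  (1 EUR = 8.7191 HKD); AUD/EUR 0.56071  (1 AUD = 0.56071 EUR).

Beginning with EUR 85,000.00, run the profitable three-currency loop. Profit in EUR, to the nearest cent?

Profitable loop is EUR → AUD → HKD → EUR:
EUR 85,000.00 ÷ 0.56071 = AUD 151,593.52
AUD 151,593.52 × 4.9197 = HKD 745,794.62
HKD 745,794.62 ÷ 8.7191 = EUR 85,535.73
Profit = EUR 85,535.73 − EUR 85,000.00

Profit: EUR 535.73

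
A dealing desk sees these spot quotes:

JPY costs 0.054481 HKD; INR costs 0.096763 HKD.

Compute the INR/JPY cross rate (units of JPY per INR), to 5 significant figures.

INR/JPY = 1.7761

1 INR × 0.096763 = 0.096763 HKD
0.096763 HKD ÷ 0.054481 = 1.77609 JPY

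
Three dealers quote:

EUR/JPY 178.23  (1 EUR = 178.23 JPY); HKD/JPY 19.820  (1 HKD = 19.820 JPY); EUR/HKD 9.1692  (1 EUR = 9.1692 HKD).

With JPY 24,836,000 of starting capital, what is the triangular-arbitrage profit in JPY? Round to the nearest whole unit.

Profitable loop is JPY → EUR → HKD → JPY:
JPY 24,836,000 ÷ 178.23 = EUR 139,348.03
EUR 139,348.03 × 9.1692 = HKD 1,277,709.99
HKD 1,277,709.99 × 19.820 = JPY 25,324,212
Profit = JPY 25,324,212 − JPY 24,836,000

Profit: JPY 488,212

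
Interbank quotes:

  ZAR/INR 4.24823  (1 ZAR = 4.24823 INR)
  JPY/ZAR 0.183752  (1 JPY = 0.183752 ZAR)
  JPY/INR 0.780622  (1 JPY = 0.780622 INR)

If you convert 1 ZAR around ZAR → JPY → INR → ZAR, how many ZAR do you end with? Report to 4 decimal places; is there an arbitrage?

1.0000 (no arbitrage)

Around ZAR → JPY → INR → ZAR: 1 ÷ 0.183752 × 0.780622 ÷ 4.24823 = 1.000002
Product ≈ 1 (deviation 0.000%, within rounding noise).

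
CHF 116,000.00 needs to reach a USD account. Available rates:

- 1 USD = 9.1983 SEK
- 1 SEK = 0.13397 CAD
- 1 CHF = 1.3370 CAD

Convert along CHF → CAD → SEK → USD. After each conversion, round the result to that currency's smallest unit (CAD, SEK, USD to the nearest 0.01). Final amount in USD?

CHF 116,000.00 × 1.3370 = CAD 155,092.00
CAD 155,092.00 ÷ 0.13397 = SEK 1,157,662.16
SEK 1,157,662.16 ÷ 9.1983 = USD 125,856.10

USD 125,856.10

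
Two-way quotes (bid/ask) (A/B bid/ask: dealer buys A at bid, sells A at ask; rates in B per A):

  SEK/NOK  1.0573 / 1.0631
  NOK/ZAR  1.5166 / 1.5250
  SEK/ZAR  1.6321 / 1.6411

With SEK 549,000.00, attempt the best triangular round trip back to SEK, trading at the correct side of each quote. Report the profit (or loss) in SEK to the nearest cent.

Best loop SEK → ZAR → NOK → SEK:
SEK 549,000.00 × 1.6321 (sell SEK at bid) = ZAR 896,022.90
ZAR 896,022.90 ÷ 1.5250 (buy NOK at ask) = NOK 587,556.00
NOK 587,556.00 ÷ 1.0631 (buy SEK at ask) = SEK 552,681.78

Net profit: SEK 3,681.78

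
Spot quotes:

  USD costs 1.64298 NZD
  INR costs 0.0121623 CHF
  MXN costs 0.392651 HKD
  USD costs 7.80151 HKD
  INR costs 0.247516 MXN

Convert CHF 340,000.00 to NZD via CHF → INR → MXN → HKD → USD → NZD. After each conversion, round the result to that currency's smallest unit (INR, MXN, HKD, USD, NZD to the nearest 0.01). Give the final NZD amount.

CHF 340,000.00 ÷ 0.0121623 = INR 27,955,238.73
INR 27,955,238.73 × 0.247516 = MXN 6,919,368.87
MXN 6,919,368.87 × 0.392651 = HKD 2,716,897.11
HKD 2,716,897.11 ÷ 7.80151 = USD 348,252.72
USD 348,252.72 × 1.64298 = NZD 572,172.25

NZD 572,172.25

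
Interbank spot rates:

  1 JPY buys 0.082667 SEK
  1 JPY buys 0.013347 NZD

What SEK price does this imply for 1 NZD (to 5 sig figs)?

NZD/SEK = 6.1937

1 NZD ÷ 0.013347 = 74.9232 JPY
74.9232 JPY × 0.082667 = 6.19368 SEK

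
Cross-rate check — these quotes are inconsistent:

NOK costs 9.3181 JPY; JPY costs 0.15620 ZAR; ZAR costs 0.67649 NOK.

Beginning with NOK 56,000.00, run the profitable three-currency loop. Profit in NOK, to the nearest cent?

Profit: NOK 874.59

Profitable loop is NOK → ZAR → JPY → NOK:
NOK 56,000.00 ÷ 0.67649 = ZAR 82,780.23
ZAR 82,780.23 ÷ 0.15620 = JPY 529,963
JPY 529,963 ÷ 9.3181 = NOK 56,874.59
Profit = NOK 56,874.59 − NOK 56,000.00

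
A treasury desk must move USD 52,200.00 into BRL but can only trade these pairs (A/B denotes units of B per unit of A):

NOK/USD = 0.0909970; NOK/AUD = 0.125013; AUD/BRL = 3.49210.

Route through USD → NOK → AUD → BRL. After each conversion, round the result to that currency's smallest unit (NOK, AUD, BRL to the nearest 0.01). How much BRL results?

USD 52,200.00 ÷ 0.0909970 = NOK 573,645.29
NOK 573,645.29 × 0.125013 = AUD 71,713.12
AUD 71,713.12 × 3.49210 = BRL 250,429.39

BRL 250,429.39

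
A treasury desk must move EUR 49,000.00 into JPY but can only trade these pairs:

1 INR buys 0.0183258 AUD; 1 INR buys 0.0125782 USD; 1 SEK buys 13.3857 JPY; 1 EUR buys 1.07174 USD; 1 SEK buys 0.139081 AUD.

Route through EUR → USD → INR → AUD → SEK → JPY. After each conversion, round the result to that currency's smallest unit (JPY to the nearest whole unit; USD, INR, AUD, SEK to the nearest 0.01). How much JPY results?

EUR 49,000.00 × 1.07174 = USD 52,515.26
USD 52,515.26 ÷ 0.0125782 = INR 4,175,101.37
INR 4,175,101.37 × 0.0183258 = AUD 76,512.07
AUD 76,512.07 ÷ 0.139081 = SEK 550,125.97
SEK 550,125.97 × 13.3857 = JPY 7,363,821

JPY 7,363,821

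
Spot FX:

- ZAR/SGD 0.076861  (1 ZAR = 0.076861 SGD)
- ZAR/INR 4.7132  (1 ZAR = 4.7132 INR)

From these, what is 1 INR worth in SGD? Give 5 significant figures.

1 INR ÷ 4.7132 = 0.21217 ZAR
0.21217 ZAR × 0.076861 = 0.0163076 SGD

INR/SGD = 0.016308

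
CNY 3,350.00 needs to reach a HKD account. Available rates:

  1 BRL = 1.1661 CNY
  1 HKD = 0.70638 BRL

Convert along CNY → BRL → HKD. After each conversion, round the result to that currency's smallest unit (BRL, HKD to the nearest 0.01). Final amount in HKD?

CNY 3,350.00 ÷ 1.1661 = BRL 2,872.82
BRL 2,872.82 ÷ 0.70638 = HKD 4,066.96

HKD 4,066.96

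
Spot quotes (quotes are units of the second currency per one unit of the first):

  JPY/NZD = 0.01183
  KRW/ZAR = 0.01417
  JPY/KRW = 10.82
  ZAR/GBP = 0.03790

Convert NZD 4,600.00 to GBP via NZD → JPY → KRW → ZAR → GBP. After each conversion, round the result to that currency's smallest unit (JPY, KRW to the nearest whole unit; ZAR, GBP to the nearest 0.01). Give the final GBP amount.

GBP 2,259.49

NZD 4,600.00 ÷ 0.01183 = JPY 388,842
JPY 388,842 × 10.82 = KRW 4,207,270
KRW 4,207,270 × 0.01417 = ZAR 59,617.02
ZAR 59,617.02 × 0.03790 = GBP 2,259.49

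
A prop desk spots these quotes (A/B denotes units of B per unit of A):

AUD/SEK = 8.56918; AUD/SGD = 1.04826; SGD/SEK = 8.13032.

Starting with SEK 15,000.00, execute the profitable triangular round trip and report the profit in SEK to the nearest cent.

Profit: SEK 81.82

Profitable loop is SEK → SGD → AUD → SEK:
SEK 15,000.00 ÷ 8.13032 = SGD 1,844.95
SGD 1,844.95 ÷ 1.04826 = AUD 1,760.01
AUD 1,760.01 × 8.56918 = SEK 15,081.82
Profit = SEK 15,081.82 − SEK 15,000.00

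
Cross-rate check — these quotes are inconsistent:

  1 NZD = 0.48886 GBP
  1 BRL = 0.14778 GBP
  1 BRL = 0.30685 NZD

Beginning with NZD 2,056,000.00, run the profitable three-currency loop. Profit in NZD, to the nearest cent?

Profitable loop is NZD → GBP → BRL → NZD:
NZD 2,056,000.00 × 0.48886 = GBP 1,005,096.16
GBP 1,005,096.16 ÷ 0.14778 = BRL 6,801,300.31
BRL 6,801,300.31 × 0.30685 = NZD 2,086,979.00
Profit = NZD 2,086,979.00 − NZD 2,056,000.00

Profit: NZD 30,979.00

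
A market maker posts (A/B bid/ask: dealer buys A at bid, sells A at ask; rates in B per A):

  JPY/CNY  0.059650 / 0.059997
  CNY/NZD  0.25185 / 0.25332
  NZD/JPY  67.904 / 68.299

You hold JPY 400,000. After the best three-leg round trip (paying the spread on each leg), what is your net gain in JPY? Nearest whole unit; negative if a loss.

Best loop JPY → CNY → NZD → JPY:
JPY 400,000 × 0.059650 (sell JPY at bid) = CNY 23,860.00
CNY 23,860.00 × 0.25185 (sell CNY at bid) = NZD 6,009.14
NZD 6,009.14 × 67.904 (sell NZD at bid) = JPY 408,045

Net profit: JPY 8,045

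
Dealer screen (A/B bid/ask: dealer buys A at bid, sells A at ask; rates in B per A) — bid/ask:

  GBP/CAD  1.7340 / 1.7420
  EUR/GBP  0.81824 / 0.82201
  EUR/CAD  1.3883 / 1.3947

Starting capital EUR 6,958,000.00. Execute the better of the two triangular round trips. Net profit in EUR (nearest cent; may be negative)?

Net profit: EUR 120,372.65

Best loop EUR → GBP → CAD → EUR:
EUR 6,958,000.00 × 0.81824 (sell EUR at bid) = GBP 5,693,313.92
GBP 5,693,313.92 × 1.7340 (sell GBP at bid) = CAD 9,872,206.34
CAD 9,872,206.34 ÷ 1.3947 (buy EUR at ask) = EUR 7,078,372.65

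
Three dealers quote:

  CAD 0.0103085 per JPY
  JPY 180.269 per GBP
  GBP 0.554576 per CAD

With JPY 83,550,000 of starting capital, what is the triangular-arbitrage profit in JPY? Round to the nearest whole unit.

Profit: JPY 2,554,143

Profitable loop is JPY → CAD → GBP → JPY:
JPY 83,550,000 × 0.0103085 = CAD 861,275.18
CAD 861,275.18 × 0.554576 = GBP 477,642.54
GBP 477,642.54 × 180.269 = JPY 86,104,143
Profit = JPY 86,104,143 − JPY 83,550,000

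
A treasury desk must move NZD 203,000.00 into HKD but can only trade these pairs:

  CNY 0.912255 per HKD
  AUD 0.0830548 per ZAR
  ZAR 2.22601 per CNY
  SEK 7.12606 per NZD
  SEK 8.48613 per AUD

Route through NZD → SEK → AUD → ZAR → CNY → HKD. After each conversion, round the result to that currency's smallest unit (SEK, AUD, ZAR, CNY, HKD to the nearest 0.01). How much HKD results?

HKD 1,010,712.73

NZD 203,000.00 × 7.12606 = SEK 1,446,590.18
SEK 1,446,590.18 ÷ 8.48613 = AUD 170,465.24
AUD 170,465.24 ÷ 0.0830548 = ZAR 2,052,442.97
ZAR 2,052,442.97 ÷ 2.22601 = CNY 922,027.74
CNY 922,027.74 ÷ 0.912255 = HKD 1,010,712.73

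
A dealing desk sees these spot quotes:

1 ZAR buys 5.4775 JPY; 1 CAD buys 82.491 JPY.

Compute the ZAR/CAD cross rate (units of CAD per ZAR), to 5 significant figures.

1 ZAR × 5.4775 = 5.4775 JPY
5.4775 JPY ÷ 82.491 = 0.0664012 CAD

ZAR/CAD = 0.066401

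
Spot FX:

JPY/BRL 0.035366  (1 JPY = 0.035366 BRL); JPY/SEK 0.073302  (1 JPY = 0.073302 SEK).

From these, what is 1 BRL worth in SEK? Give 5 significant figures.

1 BRL ÷ 0.035366 = 28.2757 JPY
28.2757 JPY × 0.073302 = 2.07267 SEK

BRL/SEK = 2.0727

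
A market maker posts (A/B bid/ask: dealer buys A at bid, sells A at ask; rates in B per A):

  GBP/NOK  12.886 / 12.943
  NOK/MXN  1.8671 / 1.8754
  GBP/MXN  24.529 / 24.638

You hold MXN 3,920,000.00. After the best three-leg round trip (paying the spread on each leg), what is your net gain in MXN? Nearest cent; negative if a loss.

Net profit: MXN 41,293.74

Best loop MXN → NOK → GBP → MXN:
MXN 3,920,000.00 ÷ 1.8754 (buy NOK at ask) = NOK 2,090,220.75
NOK 2,090,220.75 ÷ 12.943 (buy GBP at ask) = GBP 161,494.30
GBP 161,494.30 × 24.529 (sell GBP at bid) = MXN 3,961,293.74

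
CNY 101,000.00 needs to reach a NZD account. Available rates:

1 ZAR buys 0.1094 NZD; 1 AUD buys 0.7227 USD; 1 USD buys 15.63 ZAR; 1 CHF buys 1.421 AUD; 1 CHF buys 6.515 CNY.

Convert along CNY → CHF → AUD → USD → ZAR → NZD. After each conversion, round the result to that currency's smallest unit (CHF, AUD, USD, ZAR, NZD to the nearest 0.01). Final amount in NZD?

CNY 101,000.00 ÷ 6.515 = CHF 15,502.69
CHF 15,502.69 × 1.421 = AUD 22,029.32
AUD 22,029.32 × 0.7227 = USD 15,920.59
USD 15,920.59 × 15.63 = ZAR 248,838.82
ZAR 248,838.82 × 0.1094 = NZD 27,222.97

NZD 27,222.97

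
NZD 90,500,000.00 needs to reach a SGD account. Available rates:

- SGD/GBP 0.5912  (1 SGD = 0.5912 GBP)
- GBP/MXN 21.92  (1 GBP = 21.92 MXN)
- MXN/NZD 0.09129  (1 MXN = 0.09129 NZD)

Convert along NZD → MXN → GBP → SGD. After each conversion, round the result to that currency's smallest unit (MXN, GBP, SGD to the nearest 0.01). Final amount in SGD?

SGD 76,498,055.67

NZD 90,500,000.00 ÷ 0.09129 = MXN 991,346,259.17
MXN 991,346,259.17 ÷ 21.92 = GBP 45,225,650.51
GBP 45,225,650.51 ÷ 0.5912 = SGD 76,498,055.67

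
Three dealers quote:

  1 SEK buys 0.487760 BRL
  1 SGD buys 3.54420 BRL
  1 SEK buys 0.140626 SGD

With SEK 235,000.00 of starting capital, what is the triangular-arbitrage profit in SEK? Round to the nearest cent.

Profitable loop is SEK → SGD → BRL → SEK:
SEK 235,000.00 × 0.140626 = SGD 33,047.11
SGD 33,047.11 × 3.54420 = BRL 117,125.57
BRL 117,125.57 ÷ 0.487760 = SEK 240,129.50
Profit = SEK 240,129.50 − SEK 235,000.00

Profit: SEK 5,129.50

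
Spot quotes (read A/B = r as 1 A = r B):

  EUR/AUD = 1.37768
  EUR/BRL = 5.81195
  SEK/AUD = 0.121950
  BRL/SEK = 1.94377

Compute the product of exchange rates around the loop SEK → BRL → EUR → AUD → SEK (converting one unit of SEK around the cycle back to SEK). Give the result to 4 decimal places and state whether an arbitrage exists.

1.0000 (no arbitrage)

Around SEK → BRL → EUR → AUD → SEK: 1 ÷ 1.94377 ÷ 5.81195 × 1.37768 ÷ 0.121950 = 1.000000
Product ≈ 1 (deviation 0.000%, within rounding noise).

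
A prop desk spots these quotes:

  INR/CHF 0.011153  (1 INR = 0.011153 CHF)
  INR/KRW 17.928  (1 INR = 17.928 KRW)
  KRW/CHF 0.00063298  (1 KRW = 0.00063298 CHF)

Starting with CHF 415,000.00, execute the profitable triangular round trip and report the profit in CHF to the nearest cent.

Profit: CHF 7,258.33

Profitable loop is CHF → INR → KRW → CHF:
CHF 415,000.00 ÷ 0.011153 = INR 37,209,719.36
INR 37,209,719.36 × 17.928 = KRW 667,095,849
KRW 667,095,849 × 0.00063298 = CHF 422,258.33
Profit = CHF 422,258.33 − CHF 415,000.00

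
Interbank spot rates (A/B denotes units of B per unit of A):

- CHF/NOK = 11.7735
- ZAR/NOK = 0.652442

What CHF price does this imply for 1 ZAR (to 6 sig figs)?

1 ZAR × 0.652442 = 0.652442 NOK
0.652442 NOK ÷ 11.7735 = 0.0554161 CHF

ZAR/CHF = 0.0554161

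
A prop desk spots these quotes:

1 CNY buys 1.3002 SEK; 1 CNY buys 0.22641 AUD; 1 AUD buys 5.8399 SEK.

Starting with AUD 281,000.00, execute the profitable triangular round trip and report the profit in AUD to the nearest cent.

Profit: AUD 4,757.19

Profitable loop is AUD → SEK → CNY → AUD:
AUD 281,000.00 × 5.8399 = SEK 1,641,011.90
SEK 1,641,011.90 ÷ 1.3002 = CNY 1,262,122.67
CNY 1,262,122.67 × 0.22641 = AUD 285,757.19
Profit = AUD 285,757.19 − AUD 281,000.00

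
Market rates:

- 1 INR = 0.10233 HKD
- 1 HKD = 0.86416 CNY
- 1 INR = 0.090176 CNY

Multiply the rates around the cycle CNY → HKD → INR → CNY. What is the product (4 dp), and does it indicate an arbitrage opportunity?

Around CNY → HKD → INR → CNY: 1 ÷ 0.86416 ÷ 0.10233 × 0.090176 = 1.019750
Product > 1; profitable direction is CNY → HKD → INR → CNY.

1.0198 (arbitrage exists)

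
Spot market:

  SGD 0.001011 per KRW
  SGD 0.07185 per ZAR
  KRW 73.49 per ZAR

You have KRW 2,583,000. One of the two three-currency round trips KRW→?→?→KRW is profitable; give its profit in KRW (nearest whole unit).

Profit: KRW 88,019

Profitable loop is KRW → SGD → ZAR → KRW:
KRW 2,583,000 × 0.001011 = SGD 2,611.41
SGD 2,611.41 ÷ 0.07185 = ZAR 36,345.34
ZAR 36,345.34 × 73.49 = KRW 2,671,019
Profit = KRW 2,671,019 − KRW 2,583,000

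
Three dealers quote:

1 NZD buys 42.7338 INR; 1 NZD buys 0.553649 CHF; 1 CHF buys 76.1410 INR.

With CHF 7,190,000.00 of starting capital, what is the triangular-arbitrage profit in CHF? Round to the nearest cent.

Profitable loop is CHF → NZD → INR → CHF:
CHF 7,190,000.00 ÷ 0.553649 = NZD 12,986,567.30
NZD 12,986,567.30 × 42.7338 = INR 554,965,369.76
INR 554,965,369.76 ÷ 76.1410 = CHF 7,288,653.55
Profit = CHF 7,288,653.55 − CHF 7,190,000.00

Profit: CHF 98,653.55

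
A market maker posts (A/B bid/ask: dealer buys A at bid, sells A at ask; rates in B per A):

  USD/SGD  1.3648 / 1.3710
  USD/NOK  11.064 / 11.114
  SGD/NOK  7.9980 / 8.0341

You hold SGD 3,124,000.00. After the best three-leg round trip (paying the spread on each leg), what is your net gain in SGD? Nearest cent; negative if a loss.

Net profit: SGD 13,967.96

Best loop SGD → USD → NOK → SGD:
SGD 3,124,000.00 ÷ 1.3710 (buy USD at ask) = USD 2,278,628.74
USD 2,278,628.74 × 11.064 (sell USD at bid) = NOK 25,210,748.36
NOK 25,210,748.36 ÷ 8.0341 (buy SGD at ask) = SGD 3,137,967.96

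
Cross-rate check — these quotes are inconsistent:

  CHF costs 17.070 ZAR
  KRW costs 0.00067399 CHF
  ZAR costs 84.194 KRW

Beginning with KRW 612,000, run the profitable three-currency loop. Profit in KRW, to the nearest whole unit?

Profit: KRW 19,805

Profitable loop is KRW → ZAR → CHF → KRW:
KRW 612,000 ÷ 84.194 = ZAR 7,268.93
ZAR 7,268.93 ÷ 17.070 = CHF 425.83
CHF 425.83 ÷ 0.00067399 = KRW 631,805
Profit = KRW 631,805 − KRW 612,000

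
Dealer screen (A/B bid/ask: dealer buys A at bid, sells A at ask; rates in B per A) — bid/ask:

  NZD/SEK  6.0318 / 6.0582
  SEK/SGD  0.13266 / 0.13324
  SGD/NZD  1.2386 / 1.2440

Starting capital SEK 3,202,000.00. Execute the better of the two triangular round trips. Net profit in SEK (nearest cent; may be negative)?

Net result: SEK -13,233.52 (no profitable arbitrage after spreads)

Best loop SEK → NZD → SGD → SEK:
SEK 3,202,000.00 ÷ 6.0582 (buy NZD at ask) = NZD 528,539.83
NZD 528,539.83 ÷ 1.2440 (buy SGD at ask) = SGD 424,871.25
SGD 424,871.25 ÷ 0.13324 (buy SEK at ask) = SEK 3,188,766.48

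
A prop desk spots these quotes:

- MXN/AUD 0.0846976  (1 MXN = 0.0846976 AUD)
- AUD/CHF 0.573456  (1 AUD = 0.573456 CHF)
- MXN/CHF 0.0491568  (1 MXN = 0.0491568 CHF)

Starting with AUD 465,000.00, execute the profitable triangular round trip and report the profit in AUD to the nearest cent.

Profitable loop is AUD → MXN → CHF → AUD:
AUD 465,000.00 ÷ 0.0846976 = MXN 5,490,120.15
MXN 5,490,120.15 × 0.0491568 = CHF 269,876.74
CHF 269,876.74 ÷ 0.573456 = AUD 470,614.55
Profit = AUD 470,614.55 − AUD 465,000.00

Profit: AUD 5,614.55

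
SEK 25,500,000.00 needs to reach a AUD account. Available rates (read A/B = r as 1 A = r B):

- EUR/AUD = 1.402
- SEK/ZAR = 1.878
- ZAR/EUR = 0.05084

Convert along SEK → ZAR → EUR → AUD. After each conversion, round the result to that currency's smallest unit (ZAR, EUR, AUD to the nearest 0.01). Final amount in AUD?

AUD 3,413,416.82

SEK 25,500,000.00 × 1.878 = ZAR 47,889,000.00
ZAR 47,889,000.00 × 0.05084 = EUR 2,434,676.76
EUR 2,434,676.76 × 1.402 = AUD 3,413,416.82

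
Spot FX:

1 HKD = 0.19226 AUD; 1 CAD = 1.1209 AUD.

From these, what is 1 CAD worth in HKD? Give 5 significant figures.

1 CAD × 1.1209 = 1.1209 AUD
1.1209 AUD ÷ 0.19226 = 5.83013 HKD

CAD/HKD = 5.8301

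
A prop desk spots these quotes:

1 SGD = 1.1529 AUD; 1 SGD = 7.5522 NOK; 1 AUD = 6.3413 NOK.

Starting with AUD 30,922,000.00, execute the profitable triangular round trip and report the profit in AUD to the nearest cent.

Profit: AUD 1,020,662.99

Profitable loop is AUD → SGD → NOK → AUD:
AUD 30,922,000.00 ÷ 1.1529 = SGD 26,821,059.94
SGD 26,821,059.94 × 7.5522 = NOK 202,558,008.85
NOK 202,558,008.85 ÷ 6.3413 = AUD 31,942,662.99
Profit = AUD 31,942,662.99 − AUD 30,922,000.00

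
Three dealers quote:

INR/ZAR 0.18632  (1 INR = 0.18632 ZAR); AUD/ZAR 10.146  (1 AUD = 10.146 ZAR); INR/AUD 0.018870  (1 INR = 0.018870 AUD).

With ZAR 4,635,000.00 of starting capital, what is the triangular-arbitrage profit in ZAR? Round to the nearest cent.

Profitable loop is ZAR → INR → AUD → ZAR:
ZAR 4,635,000.00 ÷ 0.18632 = INR 24,876,556.46
INR 24,876,556.46 × 0.018870 = AUD 469,420.62
AUD 469,420.62 × 10.146 = ZAR 4,762,741.61
Profit = ZAR 4,762,741.61 − ZAR 4,635,000.00

Profit: ZAR 127,741.61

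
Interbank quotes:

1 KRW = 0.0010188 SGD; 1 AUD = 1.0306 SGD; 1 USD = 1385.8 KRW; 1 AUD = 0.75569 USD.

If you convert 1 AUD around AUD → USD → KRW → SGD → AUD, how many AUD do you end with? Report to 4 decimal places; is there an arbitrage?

1.0352 (arbitrage exists)

Around AUD → USD → KRW → SGD → AUD: 1 × 0.75569 × 1385.8 × 0.0010188 ÷ 1.0306 = 1.035245
Product > 1; profitable direction is AUD → USD → KRW → SGD → AUD.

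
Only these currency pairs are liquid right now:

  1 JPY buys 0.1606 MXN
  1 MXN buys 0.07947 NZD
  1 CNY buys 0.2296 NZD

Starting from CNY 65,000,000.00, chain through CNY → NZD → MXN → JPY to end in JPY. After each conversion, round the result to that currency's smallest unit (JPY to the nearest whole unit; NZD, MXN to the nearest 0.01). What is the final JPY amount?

JPY 1,169,328,370

CNY 65,000,000.00 × 0.2296 = NZD 14,924,000.00
NZD 14,924,000.00 ÷ 0.07947 = MXN 187,794,136.15
MXN 187,794,136.15 ÷ 0.1606 = JPY 1,169,328,370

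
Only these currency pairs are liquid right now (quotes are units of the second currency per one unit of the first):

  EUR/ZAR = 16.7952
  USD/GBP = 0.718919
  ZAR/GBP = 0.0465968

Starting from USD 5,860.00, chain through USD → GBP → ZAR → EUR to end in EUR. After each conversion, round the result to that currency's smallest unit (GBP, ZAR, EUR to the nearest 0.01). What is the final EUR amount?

USD 5,860.00 × 0.718919 = GBP 4,212.87
GBP 4,212.87 ÷ 0.0465968 = ZAR 90,411.14
ZAR 90,411.14 ÷ 16.7952 = EUR 5,383.15

EUR 5,383.15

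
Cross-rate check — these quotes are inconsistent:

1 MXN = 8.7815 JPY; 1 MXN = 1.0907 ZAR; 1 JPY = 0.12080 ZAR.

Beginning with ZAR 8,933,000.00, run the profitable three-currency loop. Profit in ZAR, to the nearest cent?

Profit: ZAR 251,742.97

Profitable loop is ZAR → JPY → MXN → ZAR:
ZAR 8,933,000.00 ÷ 0.12080 = JPY 73,948,675
JPY 73,948,675 ÷ 8.7815 = MXN 8,420,961.74
MXN 8,420,961.74 × 1.0907 = ZAR 9,184,742.97
Profit = ZAR 9,184,742.97 − ZAR 8,933,000.00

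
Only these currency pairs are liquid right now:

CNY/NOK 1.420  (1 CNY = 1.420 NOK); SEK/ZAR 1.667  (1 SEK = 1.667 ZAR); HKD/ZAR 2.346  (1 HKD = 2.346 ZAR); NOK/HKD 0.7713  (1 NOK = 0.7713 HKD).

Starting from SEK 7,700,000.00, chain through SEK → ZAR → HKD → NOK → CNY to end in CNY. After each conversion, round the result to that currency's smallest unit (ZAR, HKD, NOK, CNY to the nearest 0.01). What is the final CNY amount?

SEK 7,700,000.00 × 1.667 = ZAR 12,835,900.00
ZAR 12,835,900.00 ÷ 2.346 = HKD 5,471,398.12
HKD 5,471,398.12 ÷ 0.7713 = NOK 7,093,735.41
NOK 7,093,735.41 ÷ 1.420 = CNY 4,995,588.32

CNY 4,995,588.32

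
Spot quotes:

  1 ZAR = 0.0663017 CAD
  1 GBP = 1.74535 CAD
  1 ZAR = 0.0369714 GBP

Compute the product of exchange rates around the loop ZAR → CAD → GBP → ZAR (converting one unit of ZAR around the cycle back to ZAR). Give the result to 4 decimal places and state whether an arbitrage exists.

Around ZAR → CAD → GBP → ZAR: 1 × 0.0663017 ÷ 1.74535 ÷ 0.0369714 = 1.027487
Product > 1; profitable direction is ZAR → CAD → GBP → ZAR.

1.0275 (arbitrage exists)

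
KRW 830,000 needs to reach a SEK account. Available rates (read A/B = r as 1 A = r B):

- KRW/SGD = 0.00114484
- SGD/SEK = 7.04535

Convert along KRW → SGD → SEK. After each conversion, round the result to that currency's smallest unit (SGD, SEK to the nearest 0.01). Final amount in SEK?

KRW 830,000 × 0.00114484 = SGD 950.22
SGD 950.22 × 7.04535 = SEK 6,694.63

SEK 6,694.63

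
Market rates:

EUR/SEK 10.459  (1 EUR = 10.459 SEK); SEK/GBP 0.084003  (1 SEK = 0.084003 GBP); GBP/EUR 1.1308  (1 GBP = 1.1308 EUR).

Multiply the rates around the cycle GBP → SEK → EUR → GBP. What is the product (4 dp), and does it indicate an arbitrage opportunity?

Around GBP → SEK → EUR → GBP: 1 ÷ 0.084003 ÷ 10.459 ÷ 1.1308 = 1.006536
Product > 1; profitable direction is GBP → SEK → EUR → GBP.

1.0065 (arbitrage exists)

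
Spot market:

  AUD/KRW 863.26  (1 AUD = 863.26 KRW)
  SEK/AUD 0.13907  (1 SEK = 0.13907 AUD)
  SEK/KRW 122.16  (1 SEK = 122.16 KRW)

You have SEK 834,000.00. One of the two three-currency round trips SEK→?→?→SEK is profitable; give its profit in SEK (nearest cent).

Profitable loop is SEK → KRW → AUD → SEK:
SEK 834,000.00 × 122.16 = KRW 101,881,440
KRW 101,881,440 ÷ 863.26 = AUD 118,019.41
AUD 118,019.41 ÷ 0.13907 = SEK 848,633.17
Profit = SEK 848,633.17 − SEK 834,000.00

Profit: SEK 14,633.17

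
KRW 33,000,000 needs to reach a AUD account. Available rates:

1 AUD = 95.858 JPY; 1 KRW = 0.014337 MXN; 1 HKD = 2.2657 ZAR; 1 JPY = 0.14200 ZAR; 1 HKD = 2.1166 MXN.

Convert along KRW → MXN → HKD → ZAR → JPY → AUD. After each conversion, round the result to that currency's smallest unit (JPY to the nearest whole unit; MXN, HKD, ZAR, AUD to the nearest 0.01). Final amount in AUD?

KRW 33,000,000 × 0.014337 = MXN 473,121.00
MXN 473,121.00 ÷ 2.1166 = HKD 223,528.77
HKD 223,528.77 × 2.2657 = ZAR 506,449.13
ZAR 506,449.13 ÷ 0.14200 = JPY 3,566,543
JPY 3,566,543 ÷ 95.858 = AUD 37,206.52

AUD 37,206.52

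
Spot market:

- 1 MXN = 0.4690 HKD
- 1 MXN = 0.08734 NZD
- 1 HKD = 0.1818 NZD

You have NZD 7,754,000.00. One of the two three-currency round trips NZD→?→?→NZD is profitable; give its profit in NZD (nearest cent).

Profitable loop is NZD → HKD → MXN → NZD:
NZD 7,754,000.00 ÷ 0.1818 = HKD 42,651,265.13
HKD 42,651,265.13 ÷ 0.4690 = MXN 90,940,863.81
MXN 90,940,863.81 × 0.08734 = NZD 7,942,775.05
Profit = NZD 7,942,775.05 − NZD 7,754,000.00

Profit: NZD 188,775.05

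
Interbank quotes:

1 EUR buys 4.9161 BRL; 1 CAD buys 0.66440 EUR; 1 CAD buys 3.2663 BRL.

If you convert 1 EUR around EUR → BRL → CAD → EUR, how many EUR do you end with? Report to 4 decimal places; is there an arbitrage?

Around EUR → BRL → CAD → EUR: 1 × 4.9161 ÷ 3.2663 × 0.66440 = 0.999987
Product ≈ 1 (deviation 0.001%, within rounding noise).

1.0000 (no arbitrage)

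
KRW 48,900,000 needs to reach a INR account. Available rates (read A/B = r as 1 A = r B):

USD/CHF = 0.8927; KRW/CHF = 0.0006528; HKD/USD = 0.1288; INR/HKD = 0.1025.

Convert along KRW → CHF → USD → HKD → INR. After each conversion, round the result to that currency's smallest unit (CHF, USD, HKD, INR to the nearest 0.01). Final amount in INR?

INR 2,708,592.68

KRW 48,900,000 × 0.0006528 = CHF 31,921.92
CHF 31,921.92 ÷ 0.8927 = USD 35,758.84
USD 35,758.84 ÷ 0.1288 = HKD 277,630.75
HKD 277,630.75 ÷ 0.1025 = INR 2,708,592.68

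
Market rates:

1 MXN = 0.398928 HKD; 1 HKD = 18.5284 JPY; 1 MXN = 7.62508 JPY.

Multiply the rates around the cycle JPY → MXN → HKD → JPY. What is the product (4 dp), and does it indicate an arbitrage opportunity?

Around JPY → MXN → HKD → JPY: 1 ÷ 7.62508 × 0.398928 × 18.5284 = 0.969367
Product < 1; profitable direction is JPY → HKD → MXN → JPY.

0.9694 (arbitrage exists)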